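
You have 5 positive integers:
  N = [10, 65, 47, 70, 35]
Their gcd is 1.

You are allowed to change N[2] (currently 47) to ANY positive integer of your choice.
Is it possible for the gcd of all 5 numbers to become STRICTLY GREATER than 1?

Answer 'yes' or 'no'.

Current gcd = 1
gcd of all OTHER numbers (without N[2]=47): gcd([10, 65, 70, 35]) = 5
The new gcd after any change is gcd(5, new_value).
This can be at most 5.
Since 5 > old gcd 1, the gcd CAN increase (e.g., set N[2] = 5).

Answer: yes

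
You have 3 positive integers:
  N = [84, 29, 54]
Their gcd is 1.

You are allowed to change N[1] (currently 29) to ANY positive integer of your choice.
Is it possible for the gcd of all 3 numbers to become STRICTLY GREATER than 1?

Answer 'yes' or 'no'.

Answer: yes

Derivation:
Current gcd = 1
gcd of all OTHER numbers (without N[1]=29): gcd([84, 54]) = 6
The new gcd after any change is gcd(6, new_value).
This can be at most 6.
Since 6 > old gcd 1, the gcd CAN increase (e.g., set N[1] = 6).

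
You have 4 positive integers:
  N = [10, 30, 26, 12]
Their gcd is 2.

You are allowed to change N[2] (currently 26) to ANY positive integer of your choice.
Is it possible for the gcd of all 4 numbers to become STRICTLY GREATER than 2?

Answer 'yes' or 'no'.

Answer: no

Derivation:
Current gcd = 2
gcd of all OTHER numbers (without N[2]=26): gcd([10, 30, 12]) = 2
The new gcd after any change is gcd(2, new_value).
This can be at most 2.
Since 2 = old gcd 2, the gcd can only stay the same or decrease.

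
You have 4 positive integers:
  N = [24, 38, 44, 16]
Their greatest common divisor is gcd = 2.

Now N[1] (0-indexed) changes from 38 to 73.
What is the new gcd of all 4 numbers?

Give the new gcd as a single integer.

Answer: 1

Derivation:
Numbers: [24, 38, 44, 16], gcd = 2
Change: index 1, 38 -> 73
gcd of the OTHER numbers (without index 1): gcd([24, 44, 16]) = 4
New gcd = gcd(g_others, new_val) = gcd(4, 73) = 1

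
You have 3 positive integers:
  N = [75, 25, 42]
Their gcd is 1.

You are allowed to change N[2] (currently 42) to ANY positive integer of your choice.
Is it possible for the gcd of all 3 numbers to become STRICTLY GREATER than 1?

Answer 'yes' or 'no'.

Current gcd = 1
gcd of all OTHER numbers (without N[2]=42): gcd([75, 25]) = 25
The new gcd after any change is gcd(25, new_value).
This can be at most 25.
Since 25 > old gcd 1, the gcd CAN increase (e.g., set N[2] = 25).

Answer: yes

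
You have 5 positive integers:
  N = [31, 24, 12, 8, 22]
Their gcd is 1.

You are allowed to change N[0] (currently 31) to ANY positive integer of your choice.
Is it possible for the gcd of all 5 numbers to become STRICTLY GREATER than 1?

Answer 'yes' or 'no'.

Current gcd = 1
gcd of all OTHER numbers (without N[0]=31): gcd([24, 12, 8, 22]) = 2
The new gcd after any change is gcd(2, new_value).
This can be at most 2.
Since 2 > old gcd 1, the gcd CAN increase (e.g., set N[0] = 2).

Answer: yes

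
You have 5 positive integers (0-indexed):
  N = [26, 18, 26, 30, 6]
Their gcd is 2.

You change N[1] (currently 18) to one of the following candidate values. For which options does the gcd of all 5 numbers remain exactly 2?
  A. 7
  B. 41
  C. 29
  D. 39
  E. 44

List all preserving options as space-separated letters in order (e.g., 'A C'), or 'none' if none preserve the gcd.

Answer: E

Derivation:
Old gcd = 2; gcd of others (without N[1]) = 2
New gcd for candidate v: gcd(2, v). Preserves old gcd iff gcd(2, v) = 2.
  Option A: v=7, gcd(2,7)=1 -> changes
  Option B: v=41, gcd(2,41)=1 -> changes
  Option C: v=29, gcd(2,29)=1 -> changes
  Option D: v=39, gcd(2,39)=1 -> changes
  Option E: v=44, gcd(2,44)=2 -> preserves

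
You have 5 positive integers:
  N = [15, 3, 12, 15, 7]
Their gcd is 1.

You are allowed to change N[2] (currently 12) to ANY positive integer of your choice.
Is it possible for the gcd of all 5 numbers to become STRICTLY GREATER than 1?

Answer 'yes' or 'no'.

Current gcd = 1
gcd of all OTHER numbers (without N[2]=12): gcd([15, 3, 15, 7]) = 1
The new gcd after any change is gcd(1, new_value).
This can be at most 1.
Since 1 = old gcd 1, the gcd can only stay the same or decrease.

Answer: no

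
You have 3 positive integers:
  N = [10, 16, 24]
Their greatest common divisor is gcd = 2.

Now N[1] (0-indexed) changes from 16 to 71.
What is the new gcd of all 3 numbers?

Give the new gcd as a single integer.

Numbers: [10, 16, 24], gcd = 2
Change: index 1, 16 -> 71
gcd of the OTHER numbers (without index 1): gcd([10, 24]) = 2
New gcd = gcd(g_others, new_val) = gcd(2, 71) = 1

Answer: 1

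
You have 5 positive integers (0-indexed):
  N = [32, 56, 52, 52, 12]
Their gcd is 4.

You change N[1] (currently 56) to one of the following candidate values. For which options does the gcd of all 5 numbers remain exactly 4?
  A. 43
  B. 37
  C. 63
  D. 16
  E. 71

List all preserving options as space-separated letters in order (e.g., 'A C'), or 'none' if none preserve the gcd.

Old gcd = 4; gcd of others (without N[1]) = 4
New gcd for candidate v: gcd(4, v). Preserves old gcd iff gcd(4, v) = 4.
  Option A: v=43, gcd(4,43)=1 -> changes
  Option B: v=37, gcd(4,37)=1 -> changes
  Option C: v=63, gcd(4,63)=1 -> changes
  Option D: v=16, gcd(4,16)=4 -> preserves
  Option E: v=71, gcd(4,71)=1 -> changes

Answer: D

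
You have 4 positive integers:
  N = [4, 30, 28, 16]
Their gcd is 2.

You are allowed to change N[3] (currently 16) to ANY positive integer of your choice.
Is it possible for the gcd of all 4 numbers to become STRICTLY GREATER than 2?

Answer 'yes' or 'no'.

Answer: no

Derivation:
Current gcd = 2
gcd of all OTHER numbers (without N[3]=16): gcd([4, 30, 28]) = 2
The new gcd after any change is gcd(2, new_value).
This can be at most 2.
Since 2 = old gcd 2, the gcd can only stay the same or decrease.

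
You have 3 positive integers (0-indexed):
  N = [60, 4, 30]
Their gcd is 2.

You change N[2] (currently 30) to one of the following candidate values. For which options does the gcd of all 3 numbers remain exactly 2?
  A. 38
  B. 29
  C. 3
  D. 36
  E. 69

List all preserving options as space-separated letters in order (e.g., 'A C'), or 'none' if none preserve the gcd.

Answer: A

Derivation:
Old gcd = 2; gcd of others (without N[2]) = 4
New gcd for candidate v: gcd(4, v). Preserves old gcd iff gcd(4, v) = 2.
  Option A: v=38, gcd(4,38)=2 -> preserves
  Option B: v=29, gcd(4,29)=1 -> changes
  Option C: v=3, gcd(4,3)=1 -> changes
  Option D: v=36, gcd(4,36)=4 -> changes
  Option E: v=69, gcd(4,69)=1 -> changes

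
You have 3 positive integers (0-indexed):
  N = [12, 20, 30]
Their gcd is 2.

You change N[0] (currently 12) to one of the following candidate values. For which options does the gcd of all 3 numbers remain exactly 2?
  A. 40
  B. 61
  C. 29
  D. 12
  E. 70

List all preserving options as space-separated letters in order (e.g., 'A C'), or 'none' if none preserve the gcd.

Answer: D

Derivation:
Old gcd = 2; gcd of others (without N[0]) = 10
New gcd for candidate v: gcd(10, v). Preserves old gcd iff gcd(10, v) = 2.
  Option A: v=40, gcd(10,40)=10 -> changes
  Option B: v=61, gcd(10,61)=1 -> changes
  Option C: v=29, gcd(10,29)=1 -> changes
  Option D: v=12, gcd(10,12)=2 -> preserves
  Option E: v=70, gcd(10,70)=10 -> changes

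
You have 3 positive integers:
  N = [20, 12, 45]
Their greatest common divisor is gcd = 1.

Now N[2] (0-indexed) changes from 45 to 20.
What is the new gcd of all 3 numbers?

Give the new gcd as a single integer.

Answer: 4

Derivation:
Numbers: [20, 12, 45], gcd = 1
Change: index 2, 45 -> 20
gcd of the OTHER numbers (without index 2): gcd([20, 12]) = 4
New gcd = gcd(g_others, new_val) = gcd(4, 20) = 4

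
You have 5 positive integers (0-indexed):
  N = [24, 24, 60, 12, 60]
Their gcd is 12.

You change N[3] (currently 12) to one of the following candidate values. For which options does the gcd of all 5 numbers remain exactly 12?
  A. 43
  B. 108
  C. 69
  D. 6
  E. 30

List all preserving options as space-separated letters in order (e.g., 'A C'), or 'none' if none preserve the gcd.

Old gcd = 12; gcd of others (without N[3]) = 12
New gcd for candidate v: gcd(12, v). Preserves old gcd iff gcd(12, v) = 12.
  Option A: v=43, gcd(12,43)=1 -> changes
  Option B: v=108, gcd(12,108)=12 -> preserves
  Option C: v=69, gcd(12,69)=3 -> changes
  Option D: v=6, gcd(12,6)=6 -> changes
  Option E: v=30, gcd(12,30)=6 -> changes

Answer: B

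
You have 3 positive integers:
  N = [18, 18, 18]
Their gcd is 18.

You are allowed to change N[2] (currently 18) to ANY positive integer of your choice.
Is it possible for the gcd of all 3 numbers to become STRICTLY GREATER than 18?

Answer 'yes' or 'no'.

Current gcd = 18
gcd of all OTHER numbers (without N[2]=18): gcd([18, 18]) = 18
The new gcd after any change is gcd(18, new_value).
This can be at most 18.
Since 18 = old gcd 18, the gcd can only stay the same or decrease.

Answer: no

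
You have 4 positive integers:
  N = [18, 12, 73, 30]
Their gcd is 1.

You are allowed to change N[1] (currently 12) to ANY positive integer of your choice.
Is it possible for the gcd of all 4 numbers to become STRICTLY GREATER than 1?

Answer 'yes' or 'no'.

Answer: no

Derivation:
Current gcd = 1
gcd of all OTHER numbers (without N[1]=12): gcd([18, 73, 30]) = 1
The new gcd after any change is gcd(1, new_value).
This can be at most 1.
Since 1 = old gcd 1, the gcd can only stay the same or decrease.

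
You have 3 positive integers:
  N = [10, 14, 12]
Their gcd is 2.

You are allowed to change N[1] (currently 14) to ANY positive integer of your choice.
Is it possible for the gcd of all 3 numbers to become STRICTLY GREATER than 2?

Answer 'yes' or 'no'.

Current gcd = 2
gcd of all OTHER numbers (without N[1]=14): gcd([10, 12]) = 2
The new gcd after any change is gcd(2, new_value).
This can be at most 2.
Since 2 = old gcd 2, the gcd can only stay the same or decrease.

Answer: no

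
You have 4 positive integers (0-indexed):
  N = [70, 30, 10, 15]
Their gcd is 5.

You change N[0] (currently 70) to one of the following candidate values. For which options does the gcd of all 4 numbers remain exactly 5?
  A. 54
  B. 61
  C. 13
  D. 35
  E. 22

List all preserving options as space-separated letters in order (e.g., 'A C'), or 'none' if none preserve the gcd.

Old gcd = 5; gcd of others (without N[0]) = 5
New gcd for candidate v: gcd(5, v). Preserves old gcd iff gcd(5, v) = 5.
  Option A: v=54, gcd(5,54)=1 -> changes
  Option B: v=61, gcd(5,61)=1 -> changes
  Option C: v=13, gcd(5,13)=1 -> changes
  Option D: v=35, gcd(5,35)=5 -> preserves
  Option E: v=22, gcd(5,22)=1 -> changes

Answer: D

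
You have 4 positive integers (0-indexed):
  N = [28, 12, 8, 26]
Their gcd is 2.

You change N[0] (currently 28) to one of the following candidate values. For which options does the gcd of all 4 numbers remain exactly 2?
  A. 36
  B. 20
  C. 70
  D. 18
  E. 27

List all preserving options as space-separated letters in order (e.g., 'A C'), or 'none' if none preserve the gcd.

Old gcd = 2; gcd of others (without N[0]) = 2
New gcd for candidate v: gcd(2, v). Preserves old gcd iff gcd(2, v) = 2.
  Option A: v=36, gcd(2,36)=2 -> preserves
  Option B: v=20, gcd(2,20)=2 -> preserves
  Option C: v=70, gcd(2,70)=2 -> preserves
  Option D: v=18, gcd(2,18)=2 -> preserves
  Option E: v=27, gcd(2,27)=1 -> changes

Answer: A B C D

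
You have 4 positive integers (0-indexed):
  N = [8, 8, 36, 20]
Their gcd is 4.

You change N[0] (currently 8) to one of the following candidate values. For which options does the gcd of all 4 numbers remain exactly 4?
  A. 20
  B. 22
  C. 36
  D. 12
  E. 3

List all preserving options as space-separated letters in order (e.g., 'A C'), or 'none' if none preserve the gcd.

Answer: A C D

Derivation:
Old gcd = 4; gcd of others (without N[0]) = 4
New gcd for candidate v: gcd(4, v). Preserves old gcd iff gcd(4, v) = 4.
  Option A: v=20, gcd(4,20)=4 -> preserves
  Option B: v=22, gcd(4,22)=2 -> changes
  Option C: v=36, gcd(4,36)=4 -> preserves
  Option D: v=12, gcd(4,12)=4 -> preserves
  Option E: v=3, gcd(4,3)=1 -> changes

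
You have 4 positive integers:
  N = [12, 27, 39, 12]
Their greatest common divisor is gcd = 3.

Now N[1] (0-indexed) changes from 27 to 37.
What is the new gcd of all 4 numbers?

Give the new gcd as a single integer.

Numbers: [12, 27, 39, 12], gcd = 3
Change: index 1, 27 -> 37
gcd of the OTHER numbers (without index 1): gcd([12, 39, 12]) = 3
New gcd = gcd(g_others, new_val) = gcd(3, 37) = 1

Answer: 1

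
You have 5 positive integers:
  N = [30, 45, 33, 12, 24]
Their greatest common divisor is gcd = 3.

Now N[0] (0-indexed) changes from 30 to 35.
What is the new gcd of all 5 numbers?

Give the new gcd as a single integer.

Answer: 1

Derivation:
Numbers: [30, 45, 33, 12, 24], gcd = 3
Change: index 0, 30 -> 35
gcd of the OTHER numbers (without index 0): gcd([45, 33, 12, 24]) = 3
New gcd = gcd(g_others, new_val) = gcd(3, 35) = 1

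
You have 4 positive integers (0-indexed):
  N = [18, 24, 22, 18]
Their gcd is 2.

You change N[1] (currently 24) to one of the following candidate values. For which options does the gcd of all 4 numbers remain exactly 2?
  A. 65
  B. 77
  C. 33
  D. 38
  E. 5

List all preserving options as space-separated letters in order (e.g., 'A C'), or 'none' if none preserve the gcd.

Old gcd = 2; gcd of others (without N[1]) = 2
New gcd for candidate v: gcd(2, v). Preserves old gcd iff gcd(2, v) = 2.
  Option A: v=65, gcd(2,65)=1 -> changes
  Option B: v=77, gcd(2,77)=1 -> changes
  Option C: v=33, gcd(2,33)=1 -> changes
  Option D: v=38, gcd(2,38)=2 -> preserves
  Option E: v=5, gcd(2,5)=1 -> changes

Answer: D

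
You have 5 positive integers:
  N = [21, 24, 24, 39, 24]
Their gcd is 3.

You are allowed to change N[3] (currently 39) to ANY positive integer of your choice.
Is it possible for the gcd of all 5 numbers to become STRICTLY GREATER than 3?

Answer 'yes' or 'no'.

Answer: no

Derivation:
Current gcd = 3
gcd of all OTHER numbers (without N[3]=39): gcd([21, 24, 24, 24]) = 3
The new gcd after any change is gcd(3, new_value).
This can be at most 3.
Since 3 = old gcd 3, the gcd can only stay the same or decrease.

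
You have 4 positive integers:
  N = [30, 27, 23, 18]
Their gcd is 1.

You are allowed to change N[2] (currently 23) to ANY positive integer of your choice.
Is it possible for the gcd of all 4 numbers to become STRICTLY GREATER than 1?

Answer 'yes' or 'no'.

Current gcd = 1
gcd of all OTHER numbers (without N[2]=23): gcd([30, 27, 18]) = 3
The new gcd after any change is gcd(3, new_value).
This can be at most 3.
Since 3 > old gcd 1, the gcd CAN increase (e.g., set N[2] = 3).

Answer: yes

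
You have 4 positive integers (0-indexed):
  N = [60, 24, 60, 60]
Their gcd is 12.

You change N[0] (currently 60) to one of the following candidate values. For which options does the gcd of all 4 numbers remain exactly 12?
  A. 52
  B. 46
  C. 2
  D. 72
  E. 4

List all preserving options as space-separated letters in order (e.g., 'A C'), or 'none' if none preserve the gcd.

Old gcd = 12; gcd of others (without N[0]) = 12
New gcd for candidate v: gcd(12, v). Preserves old gcd iff gcd(12, v) = 12.
  Option A: v=52, gcd(12,52)=4 -> changes
  Option B: v=46, gcd(12,46)=2 -> changes
  Option C: v=2, gcd(12,2)=2 -> changes
  Option D: v=72, gcd(12,72)=12 -> preserves
  Option E: v=4, gcd(12,4)=4 -> changes

Answer: D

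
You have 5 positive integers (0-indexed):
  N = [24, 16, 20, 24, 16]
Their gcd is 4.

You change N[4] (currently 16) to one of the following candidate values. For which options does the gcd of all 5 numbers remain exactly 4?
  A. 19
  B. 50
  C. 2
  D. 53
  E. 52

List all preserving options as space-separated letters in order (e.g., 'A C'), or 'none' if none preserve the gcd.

Old gcd = 4; gcd of others (without N[4]) = 4
New gcd for candidate v: gcd(4, v). Preserves old gcd iff gcd(4, v) = 4.
  Option A: v=19, gcd(4,19)=1 -> changes
  Option B: v=50, gcd(4,50)=2 -> changes
  Option C: v=2, gcd(4,2)=2 -> changes
  Option D: v=53, gcd(4,53)=1 -> changes
  Option E: v=52, gcd(4,52)=4 -> preserves

Answer: E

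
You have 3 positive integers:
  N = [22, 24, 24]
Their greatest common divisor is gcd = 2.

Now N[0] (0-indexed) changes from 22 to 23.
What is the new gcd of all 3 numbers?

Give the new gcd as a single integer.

Answer: 1

Derivation:
Numbers: [22, 24, 24], gcd = 2
Change: index 0, 22 -> 23
gcd of the OTHER numbers (without index 0): gcd([24, 24]) = 24
New gcd = gcd(g_others, new_val) = gcd(24, 23) = 1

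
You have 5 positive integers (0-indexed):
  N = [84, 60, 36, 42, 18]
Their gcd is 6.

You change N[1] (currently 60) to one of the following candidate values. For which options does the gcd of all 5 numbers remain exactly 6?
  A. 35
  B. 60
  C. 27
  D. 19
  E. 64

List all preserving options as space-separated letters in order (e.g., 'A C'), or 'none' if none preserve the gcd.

Answer: B

Derivation:
Old gcd = 6; gcd of others (without N[1]) = 6
New gcd for candidate v: gcd(6, v). Preserves old gcd iff gcd(6, v) = 6.
  Option A: v=35, gcd(6,35)=1 -> changes
  Option B: v=60, gcd(6,60)=6 -> preserves
  Option C: v=27, gcd(6,27)=3 -> changes
  Option D: v=19, gcd(6,19)=1 -> changes
  Option E: v=64, gcd(6,64)=2 -> changes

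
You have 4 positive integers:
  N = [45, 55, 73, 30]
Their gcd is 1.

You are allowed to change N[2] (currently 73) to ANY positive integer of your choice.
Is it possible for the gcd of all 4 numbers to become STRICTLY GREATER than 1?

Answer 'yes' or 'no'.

Current gcd = 1
gcd of all OTHER numbers (without N[2]=73): gcd([45, 55, 30]) = 5
The new gcd after any change is gcd(5, new_value).
This can be at most 5.
Since 5 > old gcd 1, the gcd CAN increase (e.g., set N[2] = 5).

Answer: yes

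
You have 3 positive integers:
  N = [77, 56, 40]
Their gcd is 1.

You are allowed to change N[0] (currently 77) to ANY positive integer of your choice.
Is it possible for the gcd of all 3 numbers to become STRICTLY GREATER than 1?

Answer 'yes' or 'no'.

Current gcd = 1
gcd of all OTHER numbers (without N[0]=77): gcd([56, 40]) = 8
The new gcd after any change is gcd(8, new_value).
This can be at most 8.
Since 8 > old gcd 1, the gcd CAN increase (e.g., set N[0] = 8).

Answer: yes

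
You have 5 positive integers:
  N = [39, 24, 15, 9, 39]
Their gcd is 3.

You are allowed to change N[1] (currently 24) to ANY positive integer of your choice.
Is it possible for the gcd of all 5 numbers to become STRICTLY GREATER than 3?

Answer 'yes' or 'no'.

Answer: no

Derivation:
Current gcd = 3
gcd of all OTHER numbers (without N[1]=24): gcd([39, 15, 9, 39]) = 3
The new gcd after any change is gcd(3, new_value).
This can be at most 3.
Since 3 = old gcd 3, the gcd can only stay the same or decrease.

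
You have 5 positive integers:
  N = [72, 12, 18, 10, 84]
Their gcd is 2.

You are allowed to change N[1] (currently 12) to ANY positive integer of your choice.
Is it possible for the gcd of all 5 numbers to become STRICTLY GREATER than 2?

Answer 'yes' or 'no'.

Current gcd = 2
gcd of all OTHER numbers (without N[1]=12): gcd([72, 18, 10, 84]) = 2
The new gcd after any change is gcd(2, new_value).
This can be at most 2.
Since 2 = old gcd 2, the gcd can only stay the same or decrease.

Answer: no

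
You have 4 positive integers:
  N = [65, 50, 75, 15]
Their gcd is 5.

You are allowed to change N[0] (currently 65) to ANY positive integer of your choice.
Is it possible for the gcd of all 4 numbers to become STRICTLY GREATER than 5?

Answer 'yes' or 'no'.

Current gcd = 5
gcd of all OTHER numbers (without N[0]=65): gcd([50, 75, 15]) = 5
The new gcd after any change is gcd(5, new_value).
This can be at most 5.
Since 5 = old gcd 5, the gcd can only stay the same or decrease.

Answer: no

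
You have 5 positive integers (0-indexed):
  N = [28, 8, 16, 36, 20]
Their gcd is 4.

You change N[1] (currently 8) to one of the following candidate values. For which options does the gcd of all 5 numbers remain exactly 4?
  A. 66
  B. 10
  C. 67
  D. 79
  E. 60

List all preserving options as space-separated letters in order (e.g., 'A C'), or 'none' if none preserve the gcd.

Old gcd = 4; gcd of others (without N[1]) = 4
New gcd for candidate v: gcd(4, v). Preserves old gcd iff gcd(4, v) = 4.
  Option A: v=66, gcd(4,66)=2 -> changes
  Option B: v=10, gcd(4,10)=2 -> changes
  Option C: v=67, gcd(4,67)=1 -> changes
  Option D: v=79, gcd(4,79)=1 -> changes
  Option E: v=60, gcd(4,60)=4 -> preserves

Answer: E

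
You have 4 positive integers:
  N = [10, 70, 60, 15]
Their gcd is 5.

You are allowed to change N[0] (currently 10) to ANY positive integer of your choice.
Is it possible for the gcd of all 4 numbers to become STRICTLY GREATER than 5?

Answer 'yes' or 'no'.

Current gcd = 5
gcd of all OTHER numbers (without N[0]=10): gcd([70, 60, 15]) = 5
The new gcd after any change is gcd(5, new_value).
This can be at most 5.
Since 5 = old gcd 5, the gcd can only stay the same or decrease.

Answer: no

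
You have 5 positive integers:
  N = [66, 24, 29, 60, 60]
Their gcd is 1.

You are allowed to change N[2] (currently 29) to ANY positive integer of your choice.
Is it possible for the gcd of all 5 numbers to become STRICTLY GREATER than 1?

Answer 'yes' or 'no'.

Current gcd = 1
gcd of all OTHER numbers (without N[2]=29): gcd([66, 24, 60, 60]) = 6
The new gcd after any change is gcd(6, new_value).
This can be at most 6.
Since 6 > old gcd 1, the gcd CAN increase (e.g., set N[2] = 6).

Answer: yes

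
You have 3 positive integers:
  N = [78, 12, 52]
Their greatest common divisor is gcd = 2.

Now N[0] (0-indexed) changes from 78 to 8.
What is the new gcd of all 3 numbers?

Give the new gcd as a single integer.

Numbers: [78, 12, 52], gcd = 2
Change: index 0, 78 -> 8
gcd of the OTHER numbers (without index 0): gcd([12, 52]) = 4
New gcd = gcd(g_others, new_val) = gcd(4, 8) = 4

Answer: 4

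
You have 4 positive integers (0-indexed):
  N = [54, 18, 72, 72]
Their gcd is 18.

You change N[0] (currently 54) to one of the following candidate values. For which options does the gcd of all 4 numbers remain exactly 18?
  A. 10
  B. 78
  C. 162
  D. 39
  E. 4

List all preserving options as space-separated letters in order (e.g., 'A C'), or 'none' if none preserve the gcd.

Old gcd = 18; gcd of others (without N[0]) = 18
New gcd for candidate v: gcd(18, v). Preserves old gcd iff gcd(18, v) = 18.
  Option A: v=10, gcd(18,10)=2 -> changes
  Option B: v=78, gcd(18,78)=6 -> changes
  Option C: v=162, gcd(18,162)=18 -> preserves
  Option D: v=39, gcd(18,39)=3 -> changes
  Option E: v=4, gcd(18,4)=2 -> changes

Answer: C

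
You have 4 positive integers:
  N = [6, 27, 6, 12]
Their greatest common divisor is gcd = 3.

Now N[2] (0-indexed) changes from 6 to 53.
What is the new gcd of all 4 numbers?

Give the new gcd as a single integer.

Answer: 1

Derivation:
Numbers: [6, 27, 6, 12], gcd = 3
Change: index 2, 6 -> 53
gcd of the OTHER numbers (without index 2): gcd([6, 27, 12]) = 3
New gcd = gcd(g_others, new_val) = gcd(3, 53) = 1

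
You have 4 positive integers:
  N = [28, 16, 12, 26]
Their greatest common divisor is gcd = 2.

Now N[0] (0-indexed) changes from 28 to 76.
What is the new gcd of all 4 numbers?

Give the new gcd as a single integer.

Answer: 2

Derivation:
Numbers: [28, 16, 12, 26], gcd = 2
Change: index 0, 28 -> 76
gcd of the OTHER numbers (without index 0): gcd([16, 12, 26]) = 2
New gcd = gcd(g_others, new_val) = gcd(2, 76) = 2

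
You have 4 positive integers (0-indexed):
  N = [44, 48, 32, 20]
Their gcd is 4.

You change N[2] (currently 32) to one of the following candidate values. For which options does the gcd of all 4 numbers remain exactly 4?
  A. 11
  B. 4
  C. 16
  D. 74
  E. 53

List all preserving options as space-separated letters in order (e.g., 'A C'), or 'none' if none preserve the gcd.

Old gcd = 4; gcd of others (without N[2]) = 4
New gcd for candidate v: gcd(4, v). Preserves old gcd iff gcd(4, v) = 4.
  Option A: v=11, gcd(4,11)=1 -> changes
  Option B: v=4, gcd(4,4)=4 -> preserves
  Option C: v=16, gcd(4,16)=4 -> preserves
  Option D: v=74, gcd(4,74)=2 -> changes
  Option E: v=53, gcd(4,53)=1 -> changes

Answer: B C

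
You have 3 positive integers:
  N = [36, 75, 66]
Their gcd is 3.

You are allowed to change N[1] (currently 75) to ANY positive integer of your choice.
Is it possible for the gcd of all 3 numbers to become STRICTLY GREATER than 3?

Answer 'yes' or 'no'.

Answer: yes

Derivation:
Current gcd = 3
gcd of all OTHER numbers (without N[1]=75): gcd([36, 66]) = 6
The new gcd after any change is gcd(6, new_value).
This can be at most 6.
Since 6 > old gcd 3, the gcd CAN increase (e.g., set N[1] = 6).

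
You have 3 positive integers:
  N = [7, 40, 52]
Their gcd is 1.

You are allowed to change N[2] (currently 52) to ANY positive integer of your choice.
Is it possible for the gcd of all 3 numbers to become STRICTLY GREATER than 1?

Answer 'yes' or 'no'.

Answer: no

Derivation:
Current gcd = 1
gcd of all OTHER numbers (without N[2]=52): gcd([7, 40]) = 1
The new gcd after any change is gcd(1, new_value).
This can be at most 1.
Since 1 = old gcd 1, the gcd can only stay the same or decrease.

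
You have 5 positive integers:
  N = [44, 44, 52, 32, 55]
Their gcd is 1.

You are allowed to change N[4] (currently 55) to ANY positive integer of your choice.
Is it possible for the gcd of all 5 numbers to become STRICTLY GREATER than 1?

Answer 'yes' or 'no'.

Current gcd = 1
gcd of all OTHER numbers (without N[4]=55): gcd([44, 44, 52, 32]) = 4
The new gcd after any change is gcd(4, new_value).
This can be at most 4.
Since 4 > old gcd 1, the gcd CAN increase (e.g., set N[4] = 4).

Answer: yes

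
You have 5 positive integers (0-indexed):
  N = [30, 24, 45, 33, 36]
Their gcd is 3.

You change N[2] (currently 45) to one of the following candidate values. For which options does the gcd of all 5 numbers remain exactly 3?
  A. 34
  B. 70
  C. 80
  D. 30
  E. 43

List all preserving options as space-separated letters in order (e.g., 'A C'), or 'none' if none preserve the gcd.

Old gcd = 3; gcd of others (without N[2]) = 3
New gcd for candidate v: gcd(3, v). Preserves old gcd iff gcd(3, v) = 3.
  Option A: v=34, gcd(3,34)=1 -> changes
  Option B: v=70, gcd(3,70)=1 -> changes
  Option C: v=80, gcd(3,80)=1 -> changes
  Option D: v=30, gcd(3,30)=3 -> preserves
  Option E: v=43, gcd(3,43)=1 -> changes

Answer: D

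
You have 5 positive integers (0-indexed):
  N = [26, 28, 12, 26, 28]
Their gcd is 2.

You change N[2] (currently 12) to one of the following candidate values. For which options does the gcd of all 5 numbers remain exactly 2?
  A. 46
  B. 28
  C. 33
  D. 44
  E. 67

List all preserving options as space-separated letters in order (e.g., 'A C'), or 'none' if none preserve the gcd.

Answer: A B D

Derivation:
Old gcd = 2; gcd of others (without N[2]) = 2
New gcd for candidate v: gcd(2, v). Preserves old gcd iff gcd(2, v) = 2.
  Option A: v=46, gcd(2,46)=2 -> preserves
  Option B: v=28, gcd(2,28)=2 -> preserves
  Option C: v=33, gcd(2,33)=1 -> changes
  Option D: v=44, gcd(2,44)=2 -> preserves
  Option E: v=67, gcd(2,67)=1 -> changes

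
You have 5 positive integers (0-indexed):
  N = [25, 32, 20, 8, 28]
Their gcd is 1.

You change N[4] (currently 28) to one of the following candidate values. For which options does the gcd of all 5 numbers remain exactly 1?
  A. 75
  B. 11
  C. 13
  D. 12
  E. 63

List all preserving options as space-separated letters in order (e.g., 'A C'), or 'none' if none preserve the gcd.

Answer: A B C D E

Derivation:
Old gcd = 1; gcd of others (without N[4]) = 1
New gcd for candidate v: gcd(1, v). Preserves old gcd iff gcd(1, v) = 1.
  Option A: v=75, gcd(1,75)=1 -> preserves
  Option B: v=11, gcd(1,11)=1 -> preserves
  Option C: v=13, gcd(1,13)=1 -> preserves
  Option D: v=12, gcd(1,12)=1 -> preserves
  Option E: v=63, gcd(1,63)=1 -> preserves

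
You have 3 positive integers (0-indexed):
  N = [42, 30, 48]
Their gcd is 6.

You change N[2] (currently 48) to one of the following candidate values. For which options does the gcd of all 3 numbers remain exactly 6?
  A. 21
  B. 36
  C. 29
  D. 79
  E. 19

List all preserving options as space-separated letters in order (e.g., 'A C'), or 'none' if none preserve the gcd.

Old gcd = 6; gcd of others (without N[2]) = 6
New gcd for candidate v: gcd(6, v). Preserves old gcd iff gcd(6, v) = 6.
  Option A: v=21, gcd(6,21)=3 -> changes
  Option B: v=36, gcd(6,36)=6 -> preserves
  Option C: v=29, gcd(6,29)=1 -> changes
  Option D: v=79, gcd(6,79)=1 -> changes
  Option E: v=19, gcd(6,19)=1 -> changes

Answer: B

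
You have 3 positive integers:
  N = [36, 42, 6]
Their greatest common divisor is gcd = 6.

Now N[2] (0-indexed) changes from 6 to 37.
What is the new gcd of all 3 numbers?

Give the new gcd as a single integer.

Answer: 1

Derivation:
Numbers: [36, 42, 6], gcd = 6
Change: index 2, 6 -> 37
gcd of the OTHER numbers (without index 2): gcd([36, 42]) = 6
New gcd = gcd(g_others, new_val) = gcd(6, 37) = 1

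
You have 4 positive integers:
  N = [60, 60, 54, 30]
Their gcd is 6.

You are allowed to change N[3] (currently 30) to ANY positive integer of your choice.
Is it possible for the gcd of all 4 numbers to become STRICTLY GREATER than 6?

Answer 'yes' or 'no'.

Current gcd = 6
gcd of all OTHER numbers (without N[3]=30): gcd([60, 60, 54]) = 6
The new gcd after any change is gcd(6, new_value).
This can be at most 6.
Since 6 = old gcd 6, the gcd can only stay the same or decrease.

Answer: no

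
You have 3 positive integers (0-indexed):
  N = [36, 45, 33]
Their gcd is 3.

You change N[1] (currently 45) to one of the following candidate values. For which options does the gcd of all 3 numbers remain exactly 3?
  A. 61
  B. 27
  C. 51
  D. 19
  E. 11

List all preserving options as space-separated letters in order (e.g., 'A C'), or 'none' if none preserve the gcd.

Old gcd = 3; gcd of others (without N[1]) = 3
New gcd for candidate v: gcd(3, v). Preserves old gcd iff gcd(3, v) = 3.
  Option A: v=61, gcd(3,61)=1 -> changes
  Option B: v=27, gcd(3,27)=3 -> preserves
  Option C: v=51, gcd(3,51)=3 -> preserves
  Option D: v=19, gcd(3,19)=1 -> changes
  Option E: v=11, gcd(3,11)=1 -> changes

Answer: B C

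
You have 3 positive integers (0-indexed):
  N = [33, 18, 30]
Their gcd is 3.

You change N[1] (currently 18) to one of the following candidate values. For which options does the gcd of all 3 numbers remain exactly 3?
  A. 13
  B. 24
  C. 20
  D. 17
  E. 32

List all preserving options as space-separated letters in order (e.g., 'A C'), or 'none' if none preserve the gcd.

Answer: B

Derivation:
Old gcd = 3; gcd of others (without N[1]) = 3
New gcd for candidate v: gcd(3, v). Preserves old gcd iff gcd(3, v) = 3.
  Option A: v=13, gcd(3,13)=1 -> changes
  Option B: v=24, gcd(3,24)=3 -> preserves
  Option C: v=20, gcd(3,20)=1 -> changes
  Option D: v=17, gcd(3,17)=1 -> changes
  Option E: v=32, gcd(3,32)=1 -> changes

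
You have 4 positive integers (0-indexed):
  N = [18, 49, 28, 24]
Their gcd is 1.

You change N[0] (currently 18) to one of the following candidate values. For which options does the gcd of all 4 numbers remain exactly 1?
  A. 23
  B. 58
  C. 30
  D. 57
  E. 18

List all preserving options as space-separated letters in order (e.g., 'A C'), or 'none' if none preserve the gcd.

Answer: A B C D E

Derivation:
Old gcd = 1; gcd of others (without N[0]) = 1
New gcd for candidate v: gcd(1, v). Preserves old gcd iff gcd(1, v) = 1.
  Option A: v=23, gcd(1,23)=1 -> preserves
  Option B: v=58, gcd(1,58)=1 -> preserves
  Option C: v=30, gcd(1,30)=1 -> preserves
  Option D: v=57, gcd(1,57)=1 -> preserves
  Option E: v=18, gcd(1,18)=1 -> preserves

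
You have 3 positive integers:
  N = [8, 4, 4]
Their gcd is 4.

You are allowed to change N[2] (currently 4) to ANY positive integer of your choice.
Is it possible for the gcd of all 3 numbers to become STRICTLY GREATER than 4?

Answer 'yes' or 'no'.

Current gcd = 4
gcd of all OTHER numbers (without N[2]=4): gcd([8, 4]) = 4
The new gcd after any change is gcd(4, new_value).
This can be at most 4.
Since 4 = old gcd 4, the gcd can only stay the same or decrease.

Answer: no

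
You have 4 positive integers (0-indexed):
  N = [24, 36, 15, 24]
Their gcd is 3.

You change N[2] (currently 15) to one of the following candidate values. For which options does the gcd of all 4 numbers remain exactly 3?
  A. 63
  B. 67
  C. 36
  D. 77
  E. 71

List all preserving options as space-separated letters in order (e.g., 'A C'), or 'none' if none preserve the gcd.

Old gcd = 3; gcd of others (without N[2]) = 12
New gcd for candidate v: gcd(12, v). Preserves old gcd iff gcd(12, v) = 3.
  Option A: v=63, gcd(12,63)=3 -> preserves
  Option B: v=67, gcd(12,67)=1 -> changes
  Option C: v=36, gcd(12,36)=12 -> changes
  Option D: v=77, gcd(12,77)=1 -> changes
  Option E: v=71, gcd(12,71)=1 -> changes

Answer: A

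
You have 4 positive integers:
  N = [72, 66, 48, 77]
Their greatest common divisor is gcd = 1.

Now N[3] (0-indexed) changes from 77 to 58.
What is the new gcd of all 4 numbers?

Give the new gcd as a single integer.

Answer: 2

Derivation:
Numbers: [72, 66, 48, 77], gcd = 1
Change: index 3, 77 -> 58
gcd of the OTHER numbers (without index 3): gcd([72, 66, 48]) = 6
New gcd = gcd(g_others, new_val) = gcd(6, 58) = 2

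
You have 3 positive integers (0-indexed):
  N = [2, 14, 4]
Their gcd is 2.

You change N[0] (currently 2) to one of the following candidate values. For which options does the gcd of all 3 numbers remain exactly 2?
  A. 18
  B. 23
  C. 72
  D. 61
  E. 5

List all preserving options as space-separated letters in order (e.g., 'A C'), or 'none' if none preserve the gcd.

Old gcd = 2; gcd of others (without N[0]) = 2
New gcd for candidate v: gcd(2, v). Preserves old gcd iff gcd(2, v) = 2.
  Option A: v=18, gcd(2,18)=2 -> preserves
  Option B: v=23, gcd(2,23)=1 -> changes
  Option C: v=72, gcd(2,72)=2 -> preserves
  Option D: v=61, gcd(2,61)=1 -> changes
  Option E: v=5, gcd(2,5)=1 -> changes

Answer: A C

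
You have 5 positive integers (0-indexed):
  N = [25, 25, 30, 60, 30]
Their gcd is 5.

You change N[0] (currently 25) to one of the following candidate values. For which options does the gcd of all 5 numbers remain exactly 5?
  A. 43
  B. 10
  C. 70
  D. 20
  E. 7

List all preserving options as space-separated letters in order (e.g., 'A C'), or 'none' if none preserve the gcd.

Old gcd = 5; gcd of others (without N[0]) = 5
New gcd for candidate v: gcd(5, v). Preserves old gcd iff gcd(5, v) = 5.
  Option A: v=43, gcd(5,43)=1 -> changes
  Option B: v=10, gcd(5,10)=5 -> preserves
  Option C: v=70, gcd(5,70)=5 -> preserves
  Option D: v=20, gcd(5,20)=5 -> preserves
  Option E: v=7, gcd(5,7)=1 -> changes

Answer: B C D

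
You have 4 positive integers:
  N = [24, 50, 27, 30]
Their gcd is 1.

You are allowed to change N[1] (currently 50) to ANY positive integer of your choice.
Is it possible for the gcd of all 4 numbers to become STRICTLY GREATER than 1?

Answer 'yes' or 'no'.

Current gcd = 1
gcd of all OTHER numbers (without N[1]=50): gcd([24, 27, 30]) = 3
The new gcd after any change is gcd(3, new_value).
This can be at most 3.
Since 3 > old gcd 1, the gcd CAN increase (e.g., set N[1] = 3).

Answer: yes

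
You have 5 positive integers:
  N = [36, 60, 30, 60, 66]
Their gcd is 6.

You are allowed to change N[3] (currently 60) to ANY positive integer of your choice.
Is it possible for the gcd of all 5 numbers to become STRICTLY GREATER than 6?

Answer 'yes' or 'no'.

Answer: no

Derivation:
Current gcd = 6
gcd of all OTHER numbers (without N[3]=60): gcd([36, 60, 30, 66]) = 6
The new gcd after any change is gcd(6, new_value).
This can be at most 6.
Since 6 = old gcd 6, the gcd can only stay the same or decrease.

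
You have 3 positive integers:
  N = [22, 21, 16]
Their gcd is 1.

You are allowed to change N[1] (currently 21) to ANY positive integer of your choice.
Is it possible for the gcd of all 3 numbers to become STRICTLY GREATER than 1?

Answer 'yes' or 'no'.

Answer: yes

Derivation:
Current gcd = 1
gcd of all OTHER numbers (without N[1]=21): gcd([22, 16]) = 2
The new gcd after any change is gcd(2, new_value).
This can be at most 2.
Since 2 > old gcd 1, the gcd CAN increase (e.g., set N[1] = 2).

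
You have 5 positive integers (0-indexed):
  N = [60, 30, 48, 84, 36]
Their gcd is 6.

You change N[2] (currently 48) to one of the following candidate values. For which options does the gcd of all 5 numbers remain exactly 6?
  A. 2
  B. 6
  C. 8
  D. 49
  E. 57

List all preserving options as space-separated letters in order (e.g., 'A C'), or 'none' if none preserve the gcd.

Answer: B

Derivation:
Old gcd = 6; gcd of others (without N[2]) = 6
New gcd for candidate v: gcd(6, v). Preserves old gcd iff gcd(6, v) = 6.
  Option A: v=2, gcd(6,2)=2 -> changes
  Option B: v=6, gcd(6,6)=6 -> preserves
  Option C: v=8, gcd(6,8)=2 -> changes
  Option D: v=49, gcd(6,49)=1 -> changes
  Option E: v=57, gcd(6,57)=3 -> changes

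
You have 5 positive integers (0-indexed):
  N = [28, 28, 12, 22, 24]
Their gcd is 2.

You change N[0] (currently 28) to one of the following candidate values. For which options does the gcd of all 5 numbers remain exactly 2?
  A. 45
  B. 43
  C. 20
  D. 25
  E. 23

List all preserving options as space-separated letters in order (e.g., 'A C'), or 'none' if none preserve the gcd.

Answer: C

Derivation:
Old gcd = 2; gcd of others (without N[0]) = 2
New gcd for candidate v: gcd(2, v). Preserves old gcd iff gcd(2, v) = 2.
  Option A: v=45, gcd(2,45)=1 -> changes
  Option B: v=43, gcd(2,43)=1 -> changes
  Option C: v=20, gcd(2,20)=2 -> preserves
  Option D: v=25, gcd(2,25)=1 -> changes
  Option E: v=23, gcd(2,23)=1 -> changes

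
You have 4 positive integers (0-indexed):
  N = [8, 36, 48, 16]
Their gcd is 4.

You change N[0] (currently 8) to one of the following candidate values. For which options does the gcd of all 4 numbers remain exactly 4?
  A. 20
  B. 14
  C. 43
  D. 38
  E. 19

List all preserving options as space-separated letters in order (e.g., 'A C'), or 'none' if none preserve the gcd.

Answer: A

Derivation:
Old gcd = 4; gcd of others (without N[0]) = 4
New gcd for candidate v: gcd(4, v). Preserves old gcd iff gcd(4, v) = 4.
  Option A: v=20, gcd(4,20)=4 -> preserves
  Option B: v=14, gcd(4,14)=2 -> changes
  Option C: v=43, gcd(4,43)=1 -> changes
  Option D: v=38, gcd(4,38)=2 -> changes
  Option E: v=19, gcd(4,19)=1 -> changes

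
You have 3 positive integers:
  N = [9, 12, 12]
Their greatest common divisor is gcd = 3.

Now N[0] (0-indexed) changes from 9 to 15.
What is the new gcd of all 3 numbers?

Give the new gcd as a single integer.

Numbers: [9, 12, 12], gcd = 3
Change: index 0, 9 -> 15
gcd of the OTHER numbers (without index 0): gcd([12, 12]) = 12
New gcd = gcd(g_others, new_val) = gcd(12, 15) = 3

Answer: 3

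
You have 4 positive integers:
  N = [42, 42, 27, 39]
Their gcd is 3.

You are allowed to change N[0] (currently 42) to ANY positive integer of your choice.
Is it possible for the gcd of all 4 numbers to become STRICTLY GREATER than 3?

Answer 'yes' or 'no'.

Current gcd = 3
gcd of all OTHER numbers (without N[0]=42): gcd([42, 27, 39]) = 3
The new gcd after any change is gcd(3, new_value).
This can be at most 3.
Since 3 = old gcd 3, the gcd can only stay the same or decrease.

Answer: no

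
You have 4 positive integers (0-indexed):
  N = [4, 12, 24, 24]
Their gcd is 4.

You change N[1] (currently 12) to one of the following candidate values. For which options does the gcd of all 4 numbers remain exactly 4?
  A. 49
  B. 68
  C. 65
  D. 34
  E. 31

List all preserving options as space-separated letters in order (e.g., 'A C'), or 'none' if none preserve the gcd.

Answer: B

Derivation:
Old gcd = 4; gcd of others (without N[1]) = 4
New gcd for candidate v: gcd(4, v). Preserves old gcd iff gcd(4, v) = 4.
  Option A: v=49, gcd(4,49)=1 -> changes
  Option B: v=68, gcd(4,68)=4 -> preserves
  Option C: v=65, gcd(4,65)=1 -> changes
  Option D: v=34, gcd(4,34)=2 -> changes
  Option E: v=31, gcd(4,31)=1 -> changes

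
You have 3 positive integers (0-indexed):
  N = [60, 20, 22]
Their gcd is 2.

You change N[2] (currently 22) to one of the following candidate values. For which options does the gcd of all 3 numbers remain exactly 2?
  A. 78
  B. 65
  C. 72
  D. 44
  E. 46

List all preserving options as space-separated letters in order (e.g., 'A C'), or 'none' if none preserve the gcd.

Answer: A E

Derivation:
Old gcd = 2; gcd of others (without N[2]) = 20
New gcd for candidate v: gcd(20, v). Preserves old gcd iff gcd(20, v) = 2.
  Option A: v=78, gcd(20,78)=2 -> preserves
  Option B: v=65, gcd(20,65)=5 -> changes
  Option C: v=72, gcd(20,72)=4 -> changes
  Option D: v=44, gcd(20,44)=4 -> changes
  Option E: v=46, gcd(20,46)=2 -> preserves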